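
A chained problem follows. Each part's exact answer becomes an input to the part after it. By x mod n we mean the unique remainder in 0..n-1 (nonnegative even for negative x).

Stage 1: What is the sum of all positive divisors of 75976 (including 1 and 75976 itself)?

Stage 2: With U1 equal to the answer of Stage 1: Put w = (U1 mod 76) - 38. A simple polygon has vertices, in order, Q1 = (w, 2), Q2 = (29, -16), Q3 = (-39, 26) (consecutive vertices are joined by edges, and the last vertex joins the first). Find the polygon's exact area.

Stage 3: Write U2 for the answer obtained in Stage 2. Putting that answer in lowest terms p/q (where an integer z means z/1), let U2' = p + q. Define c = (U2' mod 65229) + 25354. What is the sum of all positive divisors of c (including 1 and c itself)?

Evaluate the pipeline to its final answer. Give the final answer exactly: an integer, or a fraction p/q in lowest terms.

38292

Stage 1: 75976 = 2^3 * 9497; sigma = (1 + 2 + 4 + 8) * (1 + 9497) = 15 * 9498 = 142470; answer 142470
Stage 2: U1 = 142470; w = 8; cross terms: (8*-16 - 29*2)=-186, (29*26 - -39*-16)=130, (-39*2 - 8*26)=-286; twice the area = |-342| = 342; area = 171; answer 171
Stage 3: U2 = 171; threaded value p + q = 172; c = 25526; 25526 = 2 * 12763; sigma = (1 + 2) * (1 + 12763) = 3 * 12764 = 38292; answer 38292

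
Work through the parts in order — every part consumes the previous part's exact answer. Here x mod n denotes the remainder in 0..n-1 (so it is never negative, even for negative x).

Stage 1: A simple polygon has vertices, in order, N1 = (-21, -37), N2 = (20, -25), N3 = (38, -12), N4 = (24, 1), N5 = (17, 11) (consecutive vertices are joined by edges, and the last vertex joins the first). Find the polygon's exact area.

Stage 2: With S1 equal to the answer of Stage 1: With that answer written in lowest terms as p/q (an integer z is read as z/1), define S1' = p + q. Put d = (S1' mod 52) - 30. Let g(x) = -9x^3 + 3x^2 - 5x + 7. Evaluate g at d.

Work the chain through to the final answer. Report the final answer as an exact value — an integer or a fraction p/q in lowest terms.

Stage 1: cross terms: (-21*-25 - 20*-37)=1265, (20*-12 - 38*-25)=710, (38*1 - 24*-12)=326, (24*11 - 17*1)=247, (17*-37 - -21*11)=-398; twice the area = |2150| = 2150; area = 1075; answer 1075
Stage 2: S1 = 1075; threaded value p + q = 1076; d = 6; -9*(6)^3 + 3*(6)^2 - 5*(6)^1 + 7 = (-1944) + (108) + (-30) + (7) = -1859; answer -1859

-1859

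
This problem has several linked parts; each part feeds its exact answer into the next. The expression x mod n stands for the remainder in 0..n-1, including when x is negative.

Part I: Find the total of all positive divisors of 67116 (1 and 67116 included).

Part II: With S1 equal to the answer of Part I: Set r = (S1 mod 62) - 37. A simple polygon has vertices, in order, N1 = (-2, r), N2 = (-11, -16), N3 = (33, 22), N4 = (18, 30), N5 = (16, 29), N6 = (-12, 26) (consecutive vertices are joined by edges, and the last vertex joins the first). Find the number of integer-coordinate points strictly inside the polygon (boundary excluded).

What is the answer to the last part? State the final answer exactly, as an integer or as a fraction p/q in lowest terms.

Part I: 67116 = 2^2 * 3 * 7 * 17 * 47; sigma = (1 + 2 + 4) * (1 + 3) * (1 + 7) * (1 + 17) * (1 + 47) = 7 * 4 * 8 * 18 * 48 = 193536; answer 193536
Part II: S1 = 193536; r = -3; cross terms: (-2*-16 - -11*-3)=-1, (-11*22 - 33*-16)=286, (33*30 - 18*22)=594, (18*29 - 16*30)=42, (16*26 - -12*29)=764, (-12*-3 - -2*26)=88; twice the area = |1773| = 1773; area = 1773/2; boundary points = 1 + 2 + 1 + 1 + 1 + 1 = 7; strictly interior points = area - boundary/2 + 1 = 884; answer 884

884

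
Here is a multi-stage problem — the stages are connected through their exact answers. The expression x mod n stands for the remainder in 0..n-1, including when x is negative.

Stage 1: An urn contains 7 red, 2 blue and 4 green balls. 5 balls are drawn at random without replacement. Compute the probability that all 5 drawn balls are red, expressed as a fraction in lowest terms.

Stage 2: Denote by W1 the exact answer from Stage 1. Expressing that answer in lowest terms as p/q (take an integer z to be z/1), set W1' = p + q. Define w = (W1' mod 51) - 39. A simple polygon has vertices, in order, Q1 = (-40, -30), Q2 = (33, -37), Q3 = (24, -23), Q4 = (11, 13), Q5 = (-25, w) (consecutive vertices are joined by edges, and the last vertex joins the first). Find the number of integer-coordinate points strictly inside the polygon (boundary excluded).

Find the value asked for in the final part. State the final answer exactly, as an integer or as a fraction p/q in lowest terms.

1832

Stage 1: total draws C(13,5) = 1287; favorable C(7,5) = 21; P = 7/429; answer 7/429
Stage 2: W1 = 7/429; threaded value p + q = 436; w = -11; cross terms: (-40*-37 - 33*-30)=2470, (33*-23 - 24*-37)=129, (24*13 - 11*-23)=565, (11*-11 - -25*13)=204, (-25*-30 - -40*-11)=310; twice the area = |3678| = 3678; area = 1839; boundary points = 1 + 1 + 1 + 12 + 1 = 16; strictly interior points = area - boundary/2 + 1 = 1832; answer 1832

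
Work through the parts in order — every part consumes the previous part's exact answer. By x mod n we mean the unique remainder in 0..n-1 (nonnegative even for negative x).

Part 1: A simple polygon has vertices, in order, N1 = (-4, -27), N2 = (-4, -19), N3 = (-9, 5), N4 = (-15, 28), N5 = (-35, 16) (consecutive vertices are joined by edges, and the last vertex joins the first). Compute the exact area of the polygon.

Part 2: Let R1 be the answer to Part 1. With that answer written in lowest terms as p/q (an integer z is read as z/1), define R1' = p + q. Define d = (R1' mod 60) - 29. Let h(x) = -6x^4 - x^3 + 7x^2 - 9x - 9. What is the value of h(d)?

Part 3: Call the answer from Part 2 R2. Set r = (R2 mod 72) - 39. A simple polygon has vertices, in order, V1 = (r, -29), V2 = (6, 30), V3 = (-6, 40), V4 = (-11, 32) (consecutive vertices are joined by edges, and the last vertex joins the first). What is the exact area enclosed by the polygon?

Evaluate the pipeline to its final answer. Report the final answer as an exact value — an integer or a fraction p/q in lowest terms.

1157/2

Part 1: cross terms: (-4*-19 - -4*-27)=-32, (-4*5 - -9*-19)=-191, (-9*28 - -15*5)=-177, (-15*16 - -35*28)=740, (-35*-27 - -4*16)=1009; twice the area = |1349| = 1349; area = 1349/2; answer 1349/2
Part 2: R1 = 1349/2; threaded value p + q = 1351; d = 2; -6*(2)^4 - 1*(2)^3 + 7*(2)^2 - 9*(2)^1 - 9 = (-96) + (-8) + (28) + (-18) + (-9) = -103; answer -103
Part 3: R2 = -103; r = 2; cross terms: (2*30 - 6*-29)=234, (6*40 - -6*30)=420, (-6*32 - -11*40)=248, (-11*-29 - 2*32)=255; twice the area = |1157| = 1157; area = 1157/2; answer 1157/2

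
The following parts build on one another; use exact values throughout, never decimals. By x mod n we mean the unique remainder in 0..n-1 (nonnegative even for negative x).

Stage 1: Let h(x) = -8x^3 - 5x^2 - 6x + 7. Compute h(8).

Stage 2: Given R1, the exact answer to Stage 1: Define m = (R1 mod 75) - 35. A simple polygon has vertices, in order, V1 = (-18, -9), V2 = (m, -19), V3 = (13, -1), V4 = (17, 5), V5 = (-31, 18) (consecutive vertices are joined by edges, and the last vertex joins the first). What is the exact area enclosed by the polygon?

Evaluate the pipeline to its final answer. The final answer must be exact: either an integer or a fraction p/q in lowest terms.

Stage 1: -8*(8)^3 - 5*(8)^2 - 6*(8)^1 + 7 = (-4096) + (-320) + (-48) + (7) = -4457; answer -4457
Stage 2: R1 = -4457; m = 8; cross terms: (-18*-19 - 8*-9)=414, (8*-1 - 13*-19)=239, (13*5 - 17*-1)=82, (17*18 - -31*5)=461, (-31*-9 - -18*18)=603; twice the area = |1799| = 1799; area = 1799/2; answer 1799/2

1799/2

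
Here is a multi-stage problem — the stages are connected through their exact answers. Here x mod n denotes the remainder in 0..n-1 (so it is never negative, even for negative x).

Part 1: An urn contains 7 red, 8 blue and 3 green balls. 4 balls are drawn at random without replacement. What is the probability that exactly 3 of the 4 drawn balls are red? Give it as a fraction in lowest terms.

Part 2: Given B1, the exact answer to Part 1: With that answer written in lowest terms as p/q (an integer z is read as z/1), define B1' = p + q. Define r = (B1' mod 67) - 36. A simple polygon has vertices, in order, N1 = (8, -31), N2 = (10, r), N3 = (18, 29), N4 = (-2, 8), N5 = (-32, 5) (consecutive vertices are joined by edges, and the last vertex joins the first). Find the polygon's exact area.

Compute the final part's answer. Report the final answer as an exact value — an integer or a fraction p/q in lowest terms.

Part 1: total draws C(18,4) = 3060; favorable C(7,3)*C(11,1) = 385; P = 77/612; answer 77/612
Part 2: B1 = 77/612; threaded value p + q = 689; r = -17; cross terms: (8*-17 - 10*-31)=174, (10*29 - 18*-17)=596, (18*8 - -2*29)=202, (-2*5 - -32*8)=246, (-32*-31 - 8*5)=952; twice the area = |2170| = 2170; area = 1085; answer 1085

1085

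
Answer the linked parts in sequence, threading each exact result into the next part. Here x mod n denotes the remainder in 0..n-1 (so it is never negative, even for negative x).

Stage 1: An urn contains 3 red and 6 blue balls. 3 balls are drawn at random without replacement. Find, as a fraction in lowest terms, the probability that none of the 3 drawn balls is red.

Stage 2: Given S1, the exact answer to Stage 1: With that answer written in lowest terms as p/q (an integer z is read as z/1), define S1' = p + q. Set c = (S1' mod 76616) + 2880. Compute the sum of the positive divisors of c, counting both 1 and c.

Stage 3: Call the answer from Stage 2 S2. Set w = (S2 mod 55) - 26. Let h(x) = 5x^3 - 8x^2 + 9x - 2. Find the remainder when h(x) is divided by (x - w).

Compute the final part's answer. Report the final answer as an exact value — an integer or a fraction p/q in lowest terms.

-4376

Stage 1: total draws C(9,3) = 84; favorable C(6,3) = 20; P = 5/21; answer 5/21
Stage 2: S1 = 5/21; threaded value p + q = 26; c = 2906; 2906 = 2 * 1453; sigma = (1 + 2) * (1 + 1453) = 3 * 1454 = 4362; answer 4362
Stage 3: S2 = 4362; w = -9; remainder = value at the root: 5*(-9)^3 - 8*(-9)^2 + 9*(-9)^1 - 2 = (-3645) + (-648) + (-81) + (-2) = -4376; answer -4376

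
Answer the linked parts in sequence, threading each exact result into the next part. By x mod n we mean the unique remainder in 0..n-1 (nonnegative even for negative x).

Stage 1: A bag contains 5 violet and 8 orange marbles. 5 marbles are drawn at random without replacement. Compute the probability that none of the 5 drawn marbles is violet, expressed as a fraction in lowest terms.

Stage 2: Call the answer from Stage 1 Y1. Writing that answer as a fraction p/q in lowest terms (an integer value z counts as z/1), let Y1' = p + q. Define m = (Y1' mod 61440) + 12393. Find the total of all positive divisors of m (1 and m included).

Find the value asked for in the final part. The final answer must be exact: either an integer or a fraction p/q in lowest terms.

27540

Stage 1: total draws C(13,5) = 1287; favorable C(8,5) = 56; P = 56/1287; answer 56/1287
Stage 2: Y1 = 56/1287; threaded value p + q = 1343; m = 13736; 13736 = 2^3 * 17 * 101; sigma = (1 + 2 + 4 + 8) * (1 + 17) * (1 + 101) = 15 * 18 * 102 = 27540; answer 27540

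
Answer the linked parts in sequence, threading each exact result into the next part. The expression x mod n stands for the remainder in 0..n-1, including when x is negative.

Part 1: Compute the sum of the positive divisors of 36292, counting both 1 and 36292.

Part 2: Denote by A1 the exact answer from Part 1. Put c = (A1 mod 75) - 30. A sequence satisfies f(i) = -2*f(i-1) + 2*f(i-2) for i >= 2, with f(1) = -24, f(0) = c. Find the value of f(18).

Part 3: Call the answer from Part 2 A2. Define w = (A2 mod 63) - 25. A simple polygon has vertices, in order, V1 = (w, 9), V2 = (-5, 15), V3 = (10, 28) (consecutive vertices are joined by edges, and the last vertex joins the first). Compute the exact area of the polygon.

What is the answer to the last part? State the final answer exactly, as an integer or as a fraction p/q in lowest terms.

623/2

Part 1: 36292 = 2^2 * 43 * 211; sigma = (1 + 2 + 4) * (1 + 43) * (1 + 211) = 7 * 44 * 212 = 65296; answer 65296
Part 2: A1 = 65296; c = 16; f(2) = -2*(-24) + 2*(16) = 80; iterating: f(2)=80, f(3)=-208, f(4)=576, f(5)=-1568, f(6)=4288, f(7)=-11712, f(8)=32000, f(9)=-87424, f(10)=238848, f(11)=-652544, f(12)=1782784, f(13)=-4870656, f(14)=13306880, f(15)=-36355072, f(16)=99323904, f(17)=-271357952, f(18)=741363712; answer 741363712
Part 3: A2 = 741363712; w = 36; cross terms: (36*15 - -5*9)=585, (-5*28 - 10*15)=-290, (10*9 - 36*28)=-918; twice the area = |-623| = 623; area = 623/2; answer 623/2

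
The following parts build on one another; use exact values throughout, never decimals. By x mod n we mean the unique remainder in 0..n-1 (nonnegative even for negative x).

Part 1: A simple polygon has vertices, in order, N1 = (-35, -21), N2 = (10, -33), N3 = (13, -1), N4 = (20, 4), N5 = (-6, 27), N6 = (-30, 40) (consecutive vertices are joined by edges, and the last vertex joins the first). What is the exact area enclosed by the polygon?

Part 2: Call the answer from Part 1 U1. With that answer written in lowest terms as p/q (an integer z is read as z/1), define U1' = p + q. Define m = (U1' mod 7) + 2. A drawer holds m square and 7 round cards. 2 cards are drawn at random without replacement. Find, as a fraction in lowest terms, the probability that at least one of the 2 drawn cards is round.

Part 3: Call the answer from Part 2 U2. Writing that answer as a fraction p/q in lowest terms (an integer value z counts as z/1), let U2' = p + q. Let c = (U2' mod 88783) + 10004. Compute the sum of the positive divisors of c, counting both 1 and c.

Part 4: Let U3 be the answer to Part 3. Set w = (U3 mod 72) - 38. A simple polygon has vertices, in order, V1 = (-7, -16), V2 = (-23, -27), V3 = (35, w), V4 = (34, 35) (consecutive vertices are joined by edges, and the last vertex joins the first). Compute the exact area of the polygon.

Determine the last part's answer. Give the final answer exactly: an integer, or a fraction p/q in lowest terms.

789

Part 1: cross terms: (-35*-33 - 10*-21)=1365, (10*-1 - 13*-33)=419, (13*4 - 20*-1)=72, (20*27 - -6*4)=564, (-6*40 - -30*27)=570, (-30*-21 - -35*40)=2030; twice the area = |5020| = 5020; area = 2510; answer 2510
Part 2: U1 = 2510; threaded value p + q = 2511; m = 7; total draws C(14,2) = 91; complement C(7,2) = 21; favorable 91 - 21 = 70; P = 10/13; answer 10/13
Part 3: U2 = 10/13; threaded value p + q = 23; c = 10027; 10027 = 37 * 271; sigma = (1 + 37) * (1 + 271) = 38 * 272 = 10336; answer 10336
Part 4: U3 = 10336; w = 2; cross terms: (-7*-27 - -23*-16)=-179, (-23*2 - 35*-27)=899, (35*35 - 34*2)=1157, (34*-16 - -7*35)=-299; twice the area = |1578| = 1578; area = 789; answer 789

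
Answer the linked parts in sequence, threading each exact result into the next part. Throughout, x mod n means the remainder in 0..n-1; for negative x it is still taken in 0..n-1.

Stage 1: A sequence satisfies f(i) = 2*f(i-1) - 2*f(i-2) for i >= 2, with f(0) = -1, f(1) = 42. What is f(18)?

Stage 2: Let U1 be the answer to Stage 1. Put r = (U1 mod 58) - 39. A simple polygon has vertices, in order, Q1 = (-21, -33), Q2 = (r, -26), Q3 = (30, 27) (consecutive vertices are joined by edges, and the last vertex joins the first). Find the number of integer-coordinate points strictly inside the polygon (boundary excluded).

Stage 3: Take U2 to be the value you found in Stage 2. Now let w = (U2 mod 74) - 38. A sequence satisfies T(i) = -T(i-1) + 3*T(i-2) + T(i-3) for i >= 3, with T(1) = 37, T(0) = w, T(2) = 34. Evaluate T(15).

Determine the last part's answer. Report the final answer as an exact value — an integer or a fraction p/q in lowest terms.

-98987

Stage 1: f(2) = 2*(42) - 2*(-1) = 86; iterating: f(2)=86, f(3)=88, f(4)=4, f(5)=-168, f(6)=-344, f(7)=-352, f(8)=-16, f(9)=672, f(10)=1376, f(11)=1408, f(12)=64, f(13)=-2688, f(14)=-5504, f(15)=-5632, f(16)=-256, f(17)=10752, f(18)=22016; answer 22016
Stage 2: U1 = 22016; r = -5; cross terms: (-21*-26 - -5*-33)=381, (-5*27 - 30*-26)=645, (30*-33 - -21*27)=-423; twice the area = |603| = 603; area = 603/2; boundary points = 1 + 1 + 3 = 5; strictly interior points = area - boundary/2 + 1 = 300; answer 300
Stage 3: U2 = 300; w = -34; T(3) = -1*(34) + 3*(37) + 1*(-34) = 43; iterating: T(3)=43, T(4)=96, T(5)=67, T(6)=264, T(7)=33, T(8)=826, T(9)=-463, T(10)=2974, T(11)=-3537, T(12)=11996, T(13)=-19633, T(14)=52084, T(15)=-98987; answer -98987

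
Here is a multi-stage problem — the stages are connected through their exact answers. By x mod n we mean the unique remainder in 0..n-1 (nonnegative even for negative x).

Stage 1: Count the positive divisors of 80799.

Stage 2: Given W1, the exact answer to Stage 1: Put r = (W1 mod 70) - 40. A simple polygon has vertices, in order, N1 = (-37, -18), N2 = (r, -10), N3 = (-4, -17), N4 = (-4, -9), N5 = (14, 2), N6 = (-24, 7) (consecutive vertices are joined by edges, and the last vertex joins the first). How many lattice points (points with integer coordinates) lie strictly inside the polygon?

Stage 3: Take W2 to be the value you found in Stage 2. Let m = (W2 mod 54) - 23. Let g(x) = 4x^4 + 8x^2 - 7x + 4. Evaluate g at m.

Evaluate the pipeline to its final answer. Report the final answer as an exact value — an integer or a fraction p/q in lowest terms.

Stage 1: 80799 = 3 * 23 * 1171; number of divisors = (1+1) * (1+1) * (1+1) = 8; answer 8
Stage 2: W1 = 8; r = -32; cross terms: (-37*-10 - -32*-18)=-206, (-32*-17 - -4*-10)=504, (-4*-9 - -4*-17)=-32, (-4*2 - 14*-9)=118, (14*7 - -24*2)=146, (-24*-18 - -37*7)=691; twice the area = |1221| = 1221; area = 1221/2; boundary points = 1 + 7 + 8 + 1 + 1 + 1 = 19; strictly interior points = area - boundary/2 + 1 = 602; answer 602
Stage 3: W2 = 602; m = -15; 4*(-15)^4 + 8*(-15)^2 - 7*(-15)^1 + 4 = (202500) + (1800) + (105) + (4) = 204409; answer 204409

204409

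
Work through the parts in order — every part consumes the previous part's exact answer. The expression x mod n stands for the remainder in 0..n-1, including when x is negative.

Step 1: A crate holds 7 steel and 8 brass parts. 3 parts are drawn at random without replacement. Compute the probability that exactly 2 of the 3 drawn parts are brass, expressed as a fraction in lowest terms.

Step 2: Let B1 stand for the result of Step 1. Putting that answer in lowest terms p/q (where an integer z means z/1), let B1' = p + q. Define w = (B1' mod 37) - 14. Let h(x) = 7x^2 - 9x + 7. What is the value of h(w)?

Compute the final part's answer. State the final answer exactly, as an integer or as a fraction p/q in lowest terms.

Step 1: total draws C(15,3) = 455; favorable C(8,2)*C(7,1) = 196; P = 28/65; answer 28/65
Step 2: B1 = 28/65; threaded value p + q = 93; w = 5; 7*(5)^2 - 9*(5)^1 + 7 = (175) + (-45) + (7) = 137; answer 137

137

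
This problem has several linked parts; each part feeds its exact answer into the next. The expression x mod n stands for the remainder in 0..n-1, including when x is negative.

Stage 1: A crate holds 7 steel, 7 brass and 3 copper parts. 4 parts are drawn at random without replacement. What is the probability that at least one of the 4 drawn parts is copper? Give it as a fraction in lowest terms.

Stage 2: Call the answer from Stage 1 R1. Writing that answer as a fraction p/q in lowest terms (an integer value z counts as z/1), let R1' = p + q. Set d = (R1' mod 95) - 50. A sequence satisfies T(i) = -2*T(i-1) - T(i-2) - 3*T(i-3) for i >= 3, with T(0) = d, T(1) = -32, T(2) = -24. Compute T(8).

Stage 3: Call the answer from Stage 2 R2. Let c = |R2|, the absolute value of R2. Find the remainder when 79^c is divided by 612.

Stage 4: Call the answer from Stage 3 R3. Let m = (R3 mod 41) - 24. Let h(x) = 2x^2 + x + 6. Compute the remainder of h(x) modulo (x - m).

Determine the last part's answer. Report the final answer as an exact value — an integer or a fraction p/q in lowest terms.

1041

Stage 1: total draws C(17,4) = 2380; complement C(14,4) = 1001; favorable 2380 - 1001 = 1379; P = 197/340; answer 197/340
Stage 2: R1 = 197/340; threaded value p + q = 537; d = 12; T(3) = -2*(-24) - 1*(-32) - 3*(12) = 44; iterating: T(3)=44, T(4)=32, T(5)=-36, T(6)=-92, T(7)=124, T(8)=-48; answer -48
Stage 3: R2 = -48; c = 48; squarings mod 612: 79^1=79, 79^2=121, 79^4=565, 79^8=373, 79^16=205, 79^32=409; 79^48 = 79^16 * 79^32 = 1 (mod 612); answer 1
Stage 4: R3 = 1; m = -23; remainder = value at the root: 2*(-23)^2 + 1*(-23)^1 + 6 = (1058) + (-23) + (6) = 1041; answer 1041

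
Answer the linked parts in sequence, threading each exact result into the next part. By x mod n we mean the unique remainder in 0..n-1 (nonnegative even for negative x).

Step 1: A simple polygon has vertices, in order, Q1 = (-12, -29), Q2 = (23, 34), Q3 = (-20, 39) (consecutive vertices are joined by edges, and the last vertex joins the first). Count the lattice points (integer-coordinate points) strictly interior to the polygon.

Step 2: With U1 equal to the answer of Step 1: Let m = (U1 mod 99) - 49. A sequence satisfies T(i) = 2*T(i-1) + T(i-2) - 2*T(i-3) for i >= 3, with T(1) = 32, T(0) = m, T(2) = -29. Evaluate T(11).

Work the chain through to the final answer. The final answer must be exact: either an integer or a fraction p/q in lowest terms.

-21110

Step 1: cross terms: (-12*34 - 23*-29)=259, (23*39 - -20*34)=1577, (-20*-29 - -12*39)=1048; twice the area = |2884| = 2884; area = 1442; boundary points = 7 + 1 + 4 = 12; strictly interior points = area - boundary/2 + 1 = 1437; answer 1437
Step 2: U1 = 1437; m = 2; T(3) = 2*(-29) + 1*(32) - 2*(2) = -30; iterating: T(3)=-30, T(4)=-153, T(5)=-278, T(6)=-649, T(7)=-1270, T(8)=-2633, T(9)=-5238, T(10)=-10569, T(11)=-21110; answer -21110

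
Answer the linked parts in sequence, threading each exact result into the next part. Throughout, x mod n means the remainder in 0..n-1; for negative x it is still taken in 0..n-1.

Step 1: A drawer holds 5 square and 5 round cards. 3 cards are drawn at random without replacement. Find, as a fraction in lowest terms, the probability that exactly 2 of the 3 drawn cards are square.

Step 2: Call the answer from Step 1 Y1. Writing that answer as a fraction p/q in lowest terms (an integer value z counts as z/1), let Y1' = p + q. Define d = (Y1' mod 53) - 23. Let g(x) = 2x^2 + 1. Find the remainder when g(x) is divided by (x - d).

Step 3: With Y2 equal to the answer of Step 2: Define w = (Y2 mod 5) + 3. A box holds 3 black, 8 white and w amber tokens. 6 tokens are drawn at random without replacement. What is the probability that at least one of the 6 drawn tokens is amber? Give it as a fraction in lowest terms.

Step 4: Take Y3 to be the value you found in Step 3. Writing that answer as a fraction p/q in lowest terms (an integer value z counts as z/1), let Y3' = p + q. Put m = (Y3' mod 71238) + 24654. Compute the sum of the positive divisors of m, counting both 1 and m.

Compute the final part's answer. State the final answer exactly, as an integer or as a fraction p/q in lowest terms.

Step 1: total draws C(10,3) = 120; favorable C(5,2)*C(5,1) = 50; P = 5/12; answer 5/12
Step 2: Y1 = 5/12; threaded value p + q = 17; d = -6; remainder = value at the root: 2*(-6)^2 + 1 = (72) + (1) = 73; answer 73
Step 3: Y2 = 73; w = 6; total draws C(17,6) = 12376; complement C(11,6) = 462; favorable 12376 - 462 = 11914; P = 851/884; answer 851/884
Step 4: Y3 = 851/884; threaded value p + q = 1735; m = 26389; 26389 = 11 * 2399; sigma = (1 + 11) * (1 + 2399) = 12 * 2400 = 28800; answer 28800

28800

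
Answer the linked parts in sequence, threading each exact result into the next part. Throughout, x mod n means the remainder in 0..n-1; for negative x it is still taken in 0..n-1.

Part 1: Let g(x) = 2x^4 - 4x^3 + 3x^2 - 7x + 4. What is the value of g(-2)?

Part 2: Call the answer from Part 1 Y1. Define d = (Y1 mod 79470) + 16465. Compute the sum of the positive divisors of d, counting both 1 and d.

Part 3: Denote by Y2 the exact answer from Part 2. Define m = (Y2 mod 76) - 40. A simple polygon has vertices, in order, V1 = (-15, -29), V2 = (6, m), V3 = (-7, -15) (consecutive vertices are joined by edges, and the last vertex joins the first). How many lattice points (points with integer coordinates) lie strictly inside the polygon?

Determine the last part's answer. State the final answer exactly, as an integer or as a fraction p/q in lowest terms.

Part 1: 2*(-2)^4 - 4*(-2)^3 + 3*(-2)^2 - 7*(-2)^1 + 4 = (32) + (32) + (12) + (14) + (4) = 94; answer 94
Part 2: Y1 = 94; d = 16559; 16559 = 29 * 571; sigma = (1 + 29) * (1 + 571) = 30 * 572 = 17160; answer 17160
Part 3: Y2 = 17160; m = 20; cross terms: (-15*20 - 6*-29)=-126, (6*-15 - -7*20)=50, (-7*-29 - -15*-15)=-22; twice the area = |-98| = 98; area = 49; boundary points = 7 + 1 + 2 = 10; strictly interior points = area - boundary/2 + 1 = 45; answer 45

45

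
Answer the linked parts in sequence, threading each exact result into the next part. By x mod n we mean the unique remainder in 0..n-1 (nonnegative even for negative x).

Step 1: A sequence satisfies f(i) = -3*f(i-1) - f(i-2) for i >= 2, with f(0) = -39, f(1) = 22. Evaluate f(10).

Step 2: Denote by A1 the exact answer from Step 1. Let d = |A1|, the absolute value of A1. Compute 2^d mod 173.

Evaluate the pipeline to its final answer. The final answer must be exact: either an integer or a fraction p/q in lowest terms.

15

Step 1: f(2) = -3*(22) - 1*(-39) = -27; iterating: f(2)=-27, f(3)=59, f(4)=-150, f(5)=391, f(6)=-1023, f(7)=2678, f(8)=-7011, f(9)=18355, f(10)=-48054; answer -48054
Step 2: A1 = -48054; d = 48054; squarings mod 173: 2^1=2, 2^2=4, 2^4=16, 2^8=83, 2^16=142, 2^32=96, 2^64=47, 2^128=133, 2^256=43, 2^512=119, 2^1024=148, 2^2048=106, 2^4096=164, 2^8192=81, 2^16384=160, 2^32768=169; 2^48054 = 2^2 * 2^4 * 2^16 * 2^32 * 2^128 * 2^256 * 2^512 * 2^2048 * 2^4096 * 2^8192 * 2^32768 = 15 (mod 173); answer 15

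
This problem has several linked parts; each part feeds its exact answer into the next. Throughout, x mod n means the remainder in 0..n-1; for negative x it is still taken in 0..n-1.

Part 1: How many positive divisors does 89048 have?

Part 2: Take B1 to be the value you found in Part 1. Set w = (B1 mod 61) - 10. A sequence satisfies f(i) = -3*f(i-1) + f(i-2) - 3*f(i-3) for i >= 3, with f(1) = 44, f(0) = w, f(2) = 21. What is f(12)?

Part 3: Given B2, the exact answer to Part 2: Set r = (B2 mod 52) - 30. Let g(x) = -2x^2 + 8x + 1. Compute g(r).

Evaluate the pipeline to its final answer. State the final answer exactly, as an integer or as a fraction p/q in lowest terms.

Part 1: 89048 = 2^3 * 11131; number of divisors = (3+1) * (1+1) = 8; answer 8
Part 2: B1 = 8; w = -2; f(3) = -3*(21) + 1*(44) - 3*(-2) = -13; iterating: f(3)=-13, f(4)=-72, f(5)=140, f(6)=-453, f(7)=1715, f(8)=-6018, f(9)=21128, f(10)=-74547, f(11)=262823, f(12)=-926400; answer -926400
Part 3: B2 = -926400; r = 2; -2*(2)^2 + 8*(2)^1 + 1 = (-8) + (16) + (1) = 9; answer 9

9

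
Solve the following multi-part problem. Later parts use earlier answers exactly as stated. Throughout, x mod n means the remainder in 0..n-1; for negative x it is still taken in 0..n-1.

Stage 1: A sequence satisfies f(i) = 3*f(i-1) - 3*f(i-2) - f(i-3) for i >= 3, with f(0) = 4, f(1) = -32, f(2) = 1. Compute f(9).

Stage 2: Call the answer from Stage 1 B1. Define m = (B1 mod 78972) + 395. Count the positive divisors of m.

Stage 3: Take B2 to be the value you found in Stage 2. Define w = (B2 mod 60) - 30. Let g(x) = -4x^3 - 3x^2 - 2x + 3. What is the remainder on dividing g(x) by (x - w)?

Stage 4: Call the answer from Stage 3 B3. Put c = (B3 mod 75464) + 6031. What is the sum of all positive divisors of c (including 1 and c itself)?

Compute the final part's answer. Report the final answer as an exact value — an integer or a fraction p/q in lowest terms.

35712

Stage 1: f(3) = 3*(1) - 3*(-32) - 1*(4) = 95; iterating: f(3)=95, f(4)=314, f(5)=656, f(6)=931, f(7)=511, f(8)=-1916, f(9)=-8212; answer -8212
Stage 2: B1 = -8212; m = 71155; 71155 = 5 * 7 * 19 * 107; number of divisors = (1+1) * (1+1) * (1+1) * (1+1) = 16; answer 16
Stage 3: B2 = 16; w = -14; remainder = value at the root: -4*(-14)^3 - 3*(-14)^2 - 2*(-14)^1 + 3 = (10976) + (-588) + (28) + (3) = 10419; answer 10419
Stage 4: B3 = 10419; c = 16450; 16450 = 2 * 5^2 * 7 * 47; sigma = (1 + 2) * (1 + 5 + 25) * (1 + 7) * (1 + 47) = 3 * 31 * 8 * 48 = 35712; answer 35712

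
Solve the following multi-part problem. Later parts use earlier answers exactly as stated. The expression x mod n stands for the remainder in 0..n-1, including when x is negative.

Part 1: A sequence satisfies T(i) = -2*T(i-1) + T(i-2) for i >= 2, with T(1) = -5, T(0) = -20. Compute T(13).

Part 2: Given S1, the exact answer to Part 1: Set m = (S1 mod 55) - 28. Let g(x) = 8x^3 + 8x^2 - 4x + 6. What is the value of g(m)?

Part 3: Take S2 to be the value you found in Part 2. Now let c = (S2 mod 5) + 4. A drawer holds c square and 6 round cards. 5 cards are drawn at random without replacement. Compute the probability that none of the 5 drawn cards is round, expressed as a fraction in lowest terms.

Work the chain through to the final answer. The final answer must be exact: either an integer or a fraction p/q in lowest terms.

4/143

Part 1: T(2) = -2*(-5) + 1*(-20) = -10; iterating: T(2)=-10, T(3)=15, T(4)=-40, T(5)=95, T(6)=-230, T(7)=555, T(8)=-1340, T(9)=3235, T(10)=-7810, T(11)=18855, T(12)=-45520, T(13)=109895; answer 109895
Part 2: S1 = 109895; m = -23; 8*(-23)^3 + 8*(-23)^2 - 4*(-23)^1 + 6 = (-97336) + (4232) + (92) + (6) = -93006; answer -93006
Part 3: S2 = -93006; c = 8; total draws C(14,5) = 2002; favorable C(8,5) = 56; P = 4/143; answer 4/143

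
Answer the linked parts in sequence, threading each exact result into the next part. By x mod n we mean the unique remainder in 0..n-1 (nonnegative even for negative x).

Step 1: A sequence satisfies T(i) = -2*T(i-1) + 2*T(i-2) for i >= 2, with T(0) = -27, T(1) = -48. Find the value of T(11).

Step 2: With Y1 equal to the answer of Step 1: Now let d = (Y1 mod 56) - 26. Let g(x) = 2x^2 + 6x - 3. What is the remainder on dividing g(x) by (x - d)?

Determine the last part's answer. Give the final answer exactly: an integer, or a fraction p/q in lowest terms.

Step 1: T(2) = -2*(-48) + 2*(-27) = 42; iterating: T(2)=42, T(3)=-180, T(4)=444, T(5)=-1248, T(6)=3384, T(7)=-9264, T(8)=25296, T(9)=-69120, T(10)=188832, T(11)=-515904; answer -515904
Step 2: Y1 = -515904; d = -2; remainder = value at the root: 2*(-2)^2 + 6*(-2)^1 - 3 = (8) + (-12) + (-3) = -7; answer -7

-7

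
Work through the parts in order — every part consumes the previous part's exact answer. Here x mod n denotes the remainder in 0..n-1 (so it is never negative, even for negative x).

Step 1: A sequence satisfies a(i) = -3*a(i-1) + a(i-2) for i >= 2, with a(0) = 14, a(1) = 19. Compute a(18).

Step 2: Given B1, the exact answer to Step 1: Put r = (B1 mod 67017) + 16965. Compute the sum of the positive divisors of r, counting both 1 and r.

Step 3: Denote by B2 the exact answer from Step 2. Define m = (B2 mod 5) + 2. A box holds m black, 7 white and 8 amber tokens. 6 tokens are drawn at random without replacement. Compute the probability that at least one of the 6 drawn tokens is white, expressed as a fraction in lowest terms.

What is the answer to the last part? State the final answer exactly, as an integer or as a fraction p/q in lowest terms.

869/884

Step 1: a(2) = -3*(19) + 1*(14) = -43; iterating: a(2)=-43, a(3)=148, a(4)=-487, a(5)=1609, a(6)=-5314, a(7)=17551, a(8)=-57967, a(9)=191452, a(10)=-632323, a(11)=2088421, a(12)=-6897586, a(13)=22781179, a(14)=-75241123, a(15)=248504548, a(16)=-820754767, a(17)=2710768849, a(18)=-8953061314; answer -8953061314
Step 2: B1 = -8953061314; r = 24749; 24749 is prime, so its only divisors are 1 and 24749; sigma = 1 + 24749 = 24750; answer 24750
Step 3: B2 = 24750; m = 2; total draws C(17,6) = 12376; complement C(10,6) = 210; favorable 12376 - 210 = 12166; P = 869/884; answer 869/884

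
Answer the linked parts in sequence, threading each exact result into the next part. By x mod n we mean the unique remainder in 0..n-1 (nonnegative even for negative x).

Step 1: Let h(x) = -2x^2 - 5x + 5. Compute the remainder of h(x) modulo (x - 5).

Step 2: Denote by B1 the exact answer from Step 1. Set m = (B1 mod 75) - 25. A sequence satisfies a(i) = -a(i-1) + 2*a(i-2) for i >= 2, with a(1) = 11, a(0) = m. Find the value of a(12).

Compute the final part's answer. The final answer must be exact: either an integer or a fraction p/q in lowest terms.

-42335

Step 1: remainder = value at the root: -2*(5)^2 - 5*(5)^1 + 5 = (-50) + (-25) + (5) = -70; answer -70
Step 2: B1 = -70; m = -20; a(2) = -1*(11) + 2*(-20) = -51; iterating: a(2)=-51, a(3)=73, a(4)=-175, a(5)=321, a(6)=-671, a(7)=1313, a(8)=-2655, a(9)=5281, a(10)=-10591, a(11)=21153, a(12)=-42335; answer -42335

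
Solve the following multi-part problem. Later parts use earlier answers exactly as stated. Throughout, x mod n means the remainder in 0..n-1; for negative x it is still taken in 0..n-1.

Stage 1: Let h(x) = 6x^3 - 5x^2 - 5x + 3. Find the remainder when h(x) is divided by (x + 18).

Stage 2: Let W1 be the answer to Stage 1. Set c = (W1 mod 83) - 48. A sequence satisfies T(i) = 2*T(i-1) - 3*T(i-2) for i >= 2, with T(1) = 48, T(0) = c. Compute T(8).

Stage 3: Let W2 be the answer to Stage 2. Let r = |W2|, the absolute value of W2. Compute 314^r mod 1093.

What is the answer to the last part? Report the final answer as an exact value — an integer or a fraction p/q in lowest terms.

Stage 1: remainder = value at the root: 6*(-18)^3 - 5*(-18)^2 - 5*(-18)^1 + 3 = (-34992) + (-1620) + (90) + (3) = -36519; answer -36519
Stage 2: W1 = -36519; c = -47; T(2) = 2*(48) - 3*(-47) = 237; iterating: T(2)=237, T(3)=330, T(4)=-51, T(5)=-1092, T(6)=-2031, T(7)=-786, T(8)=4521; answer 4521
Stage 3: W2 = 4521; r = 4521; squarings mod 1093: 314^1=314, 314^2=226, 314^4=798, 314^8=678, 314^16=624, 314^32=268, 314^64=779, 314^128=226, 314^256=798, 314^512=678, 314^1024=624, 314^2048=268, 314^4096=779; 314^4521 = 314^1 * 314^8 * 314^32 * 314^128 * 314^256 * 314^4096 = 1090 (mod 1093); answer 1090

1090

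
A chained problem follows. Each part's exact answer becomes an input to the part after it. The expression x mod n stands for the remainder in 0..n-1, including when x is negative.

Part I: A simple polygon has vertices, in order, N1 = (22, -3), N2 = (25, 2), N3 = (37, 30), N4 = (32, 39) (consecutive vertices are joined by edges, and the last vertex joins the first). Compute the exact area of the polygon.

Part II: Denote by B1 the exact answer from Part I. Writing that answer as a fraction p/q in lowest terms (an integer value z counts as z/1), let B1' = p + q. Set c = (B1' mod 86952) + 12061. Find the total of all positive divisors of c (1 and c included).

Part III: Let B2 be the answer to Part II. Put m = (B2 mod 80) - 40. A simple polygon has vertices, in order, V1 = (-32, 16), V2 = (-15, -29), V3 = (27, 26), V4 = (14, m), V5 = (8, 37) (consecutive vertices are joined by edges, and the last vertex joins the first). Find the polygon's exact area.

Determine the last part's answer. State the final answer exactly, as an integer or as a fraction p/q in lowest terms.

Part I: cross terms: (22*2 - 25*-3)=119, (25*30 - 37*2)=676, (37*39 - 32*30)=483, (32*-3 - 22*39)=-954; twice the area = |324| = 324; area = 162; answer 162
Part II: B1 = 162; threaded value p + q = 163; c = 12224; 12224 = 2^6 * 191; sigma = (1 + 2 + 4 + 8 + 16 + 32 + 64) * (1 + 191) = 127 * 192 = 24384; answer 24384
Part III: B2 = 24384; m = 24; cross terms: (-32*-29 - -15*16)=1168, (-15*26 - 27*-29)=393, (27*24 - 14*26)=284, (14*37 - 8*24)=326, (8*16 - -32*37)=1312; twice the area = |3483| = 3483; area = 3483/2; answer 3483/2

3483/2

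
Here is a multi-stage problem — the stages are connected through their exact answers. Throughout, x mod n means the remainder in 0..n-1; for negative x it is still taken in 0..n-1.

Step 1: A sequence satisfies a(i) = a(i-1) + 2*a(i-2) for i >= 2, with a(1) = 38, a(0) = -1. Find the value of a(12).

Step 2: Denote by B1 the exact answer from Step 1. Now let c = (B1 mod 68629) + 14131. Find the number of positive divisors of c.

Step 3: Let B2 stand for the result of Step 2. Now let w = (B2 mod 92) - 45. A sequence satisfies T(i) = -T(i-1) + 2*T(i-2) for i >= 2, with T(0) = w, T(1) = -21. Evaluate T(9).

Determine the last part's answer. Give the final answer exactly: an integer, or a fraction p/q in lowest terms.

Step 1: a(2) = 1*(38) + 2*(-1) = 36; iterating: a(2)=36, a(3)=112, a(4)=184, a(5)=408, a(6)=776, a(7)=1592, a(8)=3144, a(9)=6328, a(10)=12616, a(11)=25272, a(12)=50504; answer 50504
Step 2: B1 = 50504; c = 64635; 64635 = 3 * 5 * 31 * 139; number of divisors = (1+1) * (1+1) * (1+1) * (1+1) = 16; answer 16
Step 3: B2 = 16; w = -29; T(2) = -1*(-21) + 2*(-29) = -37; iterating: T(2)=-37, T(3)=-5, T(4)=-69, T(5)=59, T(6)=-197, T(7)=315, T(8)=-709, T(9)=1339; answer 1339

1339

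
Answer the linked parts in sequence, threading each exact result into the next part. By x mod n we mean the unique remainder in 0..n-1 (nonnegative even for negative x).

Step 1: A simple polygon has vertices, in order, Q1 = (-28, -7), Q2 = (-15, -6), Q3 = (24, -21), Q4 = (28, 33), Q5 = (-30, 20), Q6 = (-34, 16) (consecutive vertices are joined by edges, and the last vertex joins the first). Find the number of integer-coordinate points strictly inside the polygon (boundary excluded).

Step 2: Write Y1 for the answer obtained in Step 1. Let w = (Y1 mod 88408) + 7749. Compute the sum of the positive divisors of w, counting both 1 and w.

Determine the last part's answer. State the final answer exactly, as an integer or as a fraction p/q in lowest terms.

10368

Step 1: cross terms: (-28*-6 - -15*-7)=63, (-15*-21 - 24*-6)=459, (24*33 - 28*-21)=1380, (28*20 - -30*33)=1550, (-30*16 - -34*20)=200, (-34*-7 - -28*16)=686; twice the area = |4338| = 4338; area = 2169; boundary points = 1 + 3 + 2 + 1 + 4 + 1 = 12; strictly interior points = area - boundary/2 + 1 = 2164; answer 2164
Step 2: Y1 = 2164; w = 9913; 9913 = 23 * 431; sigma = (1 + 23) * (1 + 431) = 24 * 432 = 10368; answer 10368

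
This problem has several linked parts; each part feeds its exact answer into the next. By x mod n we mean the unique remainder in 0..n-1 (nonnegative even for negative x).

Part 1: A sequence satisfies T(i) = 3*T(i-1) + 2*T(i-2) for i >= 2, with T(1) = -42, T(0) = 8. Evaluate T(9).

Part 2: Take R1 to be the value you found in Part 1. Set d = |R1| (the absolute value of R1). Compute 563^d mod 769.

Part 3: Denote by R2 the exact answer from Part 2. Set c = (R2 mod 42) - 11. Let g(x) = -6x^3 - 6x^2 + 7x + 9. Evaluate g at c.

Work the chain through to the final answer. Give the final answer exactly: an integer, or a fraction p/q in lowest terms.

Part 1: T(2) = 3*(-42) + 2*(8) = -110; iterating: T(2)=-110, T(3)=-414, T(4)=-1462, T(5)=-5214, T(6)=-18566, T(7)=-66126, T(8)=-235510, T(9)=-838782; answer -838782
Part 2: R1 = -838782; d = 838782; squarings mod 769: 563^1=563, 563^2=141, 563^4=656, 563^8=465, 563^16=136, 563^32=40, 563^64=62, 563^128=768, 563^256=1, 563^512=1, 563^1024=1, 563^2048=1, 563^4096=1, 563^8192=1, 563^16384=1, 563^32768=1, 563^65536=1, 563^131072=1, 563^262144=1, 563^524288=1; 563^838782 = 563^2 * 563^4 * 563^8 * 563^16 * 563^32 * 563^64 * 563^1024 * 563^2048 * 563^16384 * 563^32768 * 563^262144 * 563^524288 = 709 (mod 769); answer 709
Part 3: R2 = 709; c = 26; -6*(26)^3 - 6*(26)^2 + 7*(26)^1 + 9 = (-105456) + (-4056) + (182) + (9) = -109321; answer -109321

-109321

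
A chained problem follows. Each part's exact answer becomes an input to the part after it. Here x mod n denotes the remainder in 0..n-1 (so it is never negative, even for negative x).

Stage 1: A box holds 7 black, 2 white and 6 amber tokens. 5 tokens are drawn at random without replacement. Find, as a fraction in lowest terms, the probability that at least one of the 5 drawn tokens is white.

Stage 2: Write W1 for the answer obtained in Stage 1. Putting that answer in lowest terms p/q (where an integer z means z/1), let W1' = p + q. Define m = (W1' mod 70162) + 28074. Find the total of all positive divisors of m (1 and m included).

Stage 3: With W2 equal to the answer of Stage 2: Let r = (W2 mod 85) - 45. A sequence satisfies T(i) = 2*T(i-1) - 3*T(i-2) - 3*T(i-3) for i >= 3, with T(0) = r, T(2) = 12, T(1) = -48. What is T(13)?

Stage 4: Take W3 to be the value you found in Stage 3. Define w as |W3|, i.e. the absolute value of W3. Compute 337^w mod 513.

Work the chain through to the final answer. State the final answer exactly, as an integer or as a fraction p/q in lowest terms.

1

Stage 1: total draws C(15,5) = 3003; complement C(13,5) = 1287; favorable 3003 - 1287 = 1716; P = 4/7; answer 4/7
Stage 2: W1 = 4/7; threaded value p + q = 11; m = 28085; 28085 = 5 * 41 * 137; sigma = (1 + 5) * (1 + 41) * (1 + 137) = 6 * 42 * 138 = 34776; answer 34776
Stage 3: W2 = 34776; r = -34; T(3) = 2*(12) - 3*(-48) - 3*(-34) = 270; iterating: T(3)=270, T(4)=648, T(5)=450, T(6)=-1854, T(7)=-7002, T(8)=-9792, T(9)=6984, T(10)=64350, T(11)=137124, T(12)=60246, T(13)=-483930; answer -483930
Stage 4: W3 = -483930; w = 483930; squarings mod 513: 337^1=337, 337^2=196, 337^4=454, 337^8=403, 337^16=301, 337^32=313, 337^64=499, 337^128=196, 337^256=454, 337^512=403, 337^1024=301, 337^2048=313, 337^4096=499, 337^8192=196, 337^16384=454, 337^32768=403, 337^65536=301, 337^131072=313, 337^262144=499; 337^483930 = 337^2 * 337^8 * 337^16 * 337^64 * 337^512 * 337^8192 * 337^16384 * 337^65536 * 337^131072 * 337^262144 = 1 (mod 513); answer 1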